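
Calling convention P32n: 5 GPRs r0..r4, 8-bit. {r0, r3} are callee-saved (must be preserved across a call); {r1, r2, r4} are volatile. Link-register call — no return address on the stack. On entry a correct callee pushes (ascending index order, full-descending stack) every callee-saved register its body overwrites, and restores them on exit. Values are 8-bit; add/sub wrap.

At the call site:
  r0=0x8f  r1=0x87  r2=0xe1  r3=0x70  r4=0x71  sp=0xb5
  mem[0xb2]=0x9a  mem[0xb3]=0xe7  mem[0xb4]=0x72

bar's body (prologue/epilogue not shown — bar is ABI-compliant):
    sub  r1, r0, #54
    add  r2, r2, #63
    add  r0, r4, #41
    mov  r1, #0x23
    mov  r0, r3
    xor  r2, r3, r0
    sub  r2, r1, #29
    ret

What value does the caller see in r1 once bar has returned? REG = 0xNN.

prologue: push r0 -> mem[0xb4]=0x8f, sp=0xb4
body[0] sub  r1, r0, #54 -> r1=0x59
body[1] add  r2, r2, #63 -> r2=0x20
body[2] add  r0, r4, #41 -> r0=0x9a
body[3] mov  r1, #0x23 -> r1=0x23
body[4] mov  r0, r3 -> r0=0x70
body[5] xor  r2, r3, r0 -> r2=0x00
body[6] sub  r2, r1, #29 -> r2=0x06
epilogue: pop r0=0x8f, sp=0xb5
r1 is caller-saved -> body value

REG = 0x23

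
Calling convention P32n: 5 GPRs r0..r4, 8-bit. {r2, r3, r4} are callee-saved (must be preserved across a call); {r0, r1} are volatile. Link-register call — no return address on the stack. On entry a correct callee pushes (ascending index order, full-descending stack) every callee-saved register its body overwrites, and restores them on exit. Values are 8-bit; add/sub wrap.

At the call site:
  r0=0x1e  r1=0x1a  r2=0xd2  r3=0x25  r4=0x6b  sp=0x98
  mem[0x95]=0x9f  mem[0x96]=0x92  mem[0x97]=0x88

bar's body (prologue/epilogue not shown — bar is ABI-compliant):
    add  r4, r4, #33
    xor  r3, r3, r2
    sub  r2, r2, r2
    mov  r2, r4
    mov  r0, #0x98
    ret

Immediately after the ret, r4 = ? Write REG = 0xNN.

prologue: push r2 → mem[0x97]=0xd2, sp=0x97
prologue: push r3 → mem[0x96]=0x25, sp=0x96
prologue: push r4 → mem[0x95]=0x6b, sp=0x95
body[0] add  r4, r4, #33 → r4=0x8c
body[1] xor  r3, r3, r2 → r3=0xf7
body[2] sub  r2, r2, r2 → r2=0x00
body[3] mov  r2, r4 → r2=0x8c
body[4] mov  r0, #0x98 → r0=0x98
epilogue: pop r4=0x6b, sp=0x96
epilogue: pop r3=0x25, sp=0x97
epilogue: pop r2=0xd2, sp=0x98
r4 is callee-saved → restored

REG = 0x6b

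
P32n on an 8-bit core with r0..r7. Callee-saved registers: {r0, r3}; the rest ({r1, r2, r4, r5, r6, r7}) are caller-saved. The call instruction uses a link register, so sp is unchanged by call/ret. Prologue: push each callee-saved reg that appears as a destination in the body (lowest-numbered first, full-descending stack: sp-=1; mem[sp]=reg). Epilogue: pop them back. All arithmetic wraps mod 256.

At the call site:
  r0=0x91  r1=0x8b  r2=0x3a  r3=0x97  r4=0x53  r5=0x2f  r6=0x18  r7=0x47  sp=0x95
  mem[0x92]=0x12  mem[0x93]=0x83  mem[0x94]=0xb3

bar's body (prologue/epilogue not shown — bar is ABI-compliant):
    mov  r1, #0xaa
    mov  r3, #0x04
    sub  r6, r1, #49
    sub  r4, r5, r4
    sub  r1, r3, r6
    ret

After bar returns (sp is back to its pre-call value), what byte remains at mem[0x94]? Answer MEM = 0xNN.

prologue: push r3 -> mem[0x94]=0x97, sp=0x94
body[0] mov  r1, #0xaa -> r1=0xaa
body[1] mov  r3, #0x04 -> r3=0x04
body[2] sub  r6, r1, #49 -> r6=0x79
body[3] sub  r4, r5, r4 -> r4=0xdc
body[4] sub  r1, r3, r6 -> r1=0x8b
epilogue: pop r3=0x97, sp=0x95
prologue pushed ['r3'] at ['0x94']

MEM = 0x97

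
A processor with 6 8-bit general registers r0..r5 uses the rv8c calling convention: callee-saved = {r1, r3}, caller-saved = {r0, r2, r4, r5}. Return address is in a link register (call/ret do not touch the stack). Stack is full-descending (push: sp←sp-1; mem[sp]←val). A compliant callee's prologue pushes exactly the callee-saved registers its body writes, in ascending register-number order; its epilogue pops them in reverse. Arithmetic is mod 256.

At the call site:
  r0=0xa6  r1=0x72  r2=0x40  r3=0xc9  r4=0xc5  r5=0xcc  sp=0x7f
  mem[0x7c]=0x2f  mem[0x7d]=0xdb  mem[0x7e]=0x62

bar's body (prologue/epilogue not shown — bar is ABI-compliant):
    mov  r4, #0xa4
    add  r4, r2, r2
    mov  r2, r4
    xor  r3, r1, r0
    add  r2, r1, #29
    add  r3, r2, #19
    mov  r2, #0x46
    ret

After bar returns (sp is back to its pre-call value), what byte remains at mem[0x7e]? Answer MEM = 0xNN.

MEM = 0xc9

prologue: push r3 -> mem[0x7e]=0xc9, sp=0x7e
body[0] mov  r4, #0xa4 -> r4=0xa4
body[1] add  r4, r2, r2 -> r4=0x80
body[2] mov  r2, r4 -> r2=0x80
body[3] xor  r3, r1, r0 -> r3=0xd4
body[4] add  r2, r1, #29 -> r2=0x8f
body[5] add  r3, r2, #19 -> r3=0xa2
body[6] mov  r2, #0x46 -> r2=0x46
epilogue: pop r3=0xc9, sp=0x7f
prologue pushed ['r3'] at ['0x7e']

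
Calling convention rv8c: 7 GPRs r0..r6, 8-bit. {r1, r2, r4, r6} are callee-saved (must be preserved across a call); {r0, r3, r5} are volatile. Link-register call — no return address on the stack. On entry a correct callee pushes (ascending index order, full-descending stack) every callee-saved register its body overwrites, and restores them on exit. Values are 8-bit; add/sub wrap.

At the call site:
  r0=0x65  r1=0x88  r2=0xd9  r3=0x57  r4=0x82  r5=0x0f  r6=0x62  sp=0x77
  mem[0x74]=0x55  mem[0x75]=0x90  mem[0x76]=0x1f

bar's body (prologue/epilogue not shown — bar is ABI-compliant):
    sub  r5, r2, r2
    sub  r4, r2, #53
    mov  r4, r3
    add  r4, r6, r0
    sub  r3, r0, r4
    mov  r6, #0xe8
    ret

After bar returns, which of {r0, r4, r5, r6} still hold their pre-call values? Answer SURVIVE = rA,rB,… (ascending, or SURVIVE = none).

prologue: push r4 → mem[0x76]=0x82, sp=0x76
prologue: push r6 → mem[0x75]=0x62, sp=0x75
body[0] sub  r5, r2, r2 → r5=0x00
body[1] sub  r4, r2, #53 → r4=0xa4
body[2] mov  r4, r3 → r4=0x57
body[3] add  r4, r6, r0 → r4=0xc7
body[4] sub  r3, r0, r4 → r3=0x9e
body[5] mov  r6, #0xe8 → r6=0xe8
epilogue: pop r6=0x62, sp=0x76
epilogue: pop r4=0x82, sp=0x77
r0: caller-saved, written=False
r4: callee-saved, written=True
r5: caller-saved, written=True
r6: callee-saved, written=True

SURVIVE = r0,r4,r6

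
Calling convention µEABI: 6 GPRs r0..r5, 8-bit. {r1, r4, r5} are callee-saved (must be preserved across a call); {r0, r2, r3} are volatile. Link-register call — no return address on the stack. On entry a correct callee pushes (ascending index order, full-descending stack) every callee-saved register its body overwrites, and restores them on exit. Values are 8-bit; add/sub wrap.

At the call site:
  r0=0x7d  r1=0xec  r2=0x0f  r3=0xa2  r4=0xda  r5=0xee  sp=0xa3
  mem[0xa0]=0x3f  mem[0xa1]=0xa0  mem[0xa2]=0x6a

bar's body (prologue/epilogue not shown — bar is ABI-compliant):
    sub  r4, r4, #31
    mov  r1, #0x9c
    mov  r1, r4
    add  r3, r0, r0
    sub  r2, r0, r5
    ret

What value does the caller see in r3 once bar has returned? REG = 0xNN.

REG = 0xfa

prologue: push r1 -> mem[0xa2]=0xec, sp=0xa2
prologue: push r4 -> mem[0xa1]=0xda, sp=0xa1
body[0] sub  r4, r4, #31 -> r4=0xbb
body[1] mov  r1, #0x9c -> r1=0x9c
body[2] mov  r1, r4 -> r1=0xbb
body[3] add  r3, r0, r0 -> r3=0xfa
body[4] sub  r2, r0, r5 -> r2=0x8f
epilogue: pop r4=0xda, sp=0xa2
epilogue: pop r1=0xec, sp=0xa3
r3 is caller-saved -> body value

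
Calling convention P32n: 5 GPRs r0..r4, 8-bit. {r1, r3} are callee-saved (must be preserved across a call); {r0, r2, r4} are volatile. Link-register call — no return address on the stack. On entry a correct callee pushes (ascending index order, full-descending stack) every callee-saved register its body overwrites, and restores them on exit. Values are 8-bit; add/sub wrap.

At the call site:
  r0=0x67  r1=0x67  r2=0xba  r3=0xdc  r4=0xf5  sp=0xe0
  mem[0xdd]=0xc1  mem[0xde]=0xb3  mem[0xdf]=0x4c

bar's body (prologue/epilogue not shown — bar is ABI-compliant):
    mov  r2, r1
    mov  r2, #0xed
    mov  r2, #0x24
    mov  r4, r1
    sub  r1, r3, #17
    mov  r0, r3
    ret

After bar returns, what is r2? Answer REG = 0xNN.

REG = 0x24

prologue: push r1 -> mem[0xdf]=0x67, sp=0xdf
body[0] mov  r2, r1 -> r2=0x67
body[1] mov  r2, #0xed -> r2=0xed
body[2] mov  r2, #0x24 -> r2=0x24
body[3] mov  r4, r1 -> r4=0x67
body[4] sub  r1, r3, #17 -> r1=0xcb
body[5] mov  r0, r3 -> r0=0xdc
epilogue: pop r1=0x67, sp=0xe0
r2 is caller-saved -> body value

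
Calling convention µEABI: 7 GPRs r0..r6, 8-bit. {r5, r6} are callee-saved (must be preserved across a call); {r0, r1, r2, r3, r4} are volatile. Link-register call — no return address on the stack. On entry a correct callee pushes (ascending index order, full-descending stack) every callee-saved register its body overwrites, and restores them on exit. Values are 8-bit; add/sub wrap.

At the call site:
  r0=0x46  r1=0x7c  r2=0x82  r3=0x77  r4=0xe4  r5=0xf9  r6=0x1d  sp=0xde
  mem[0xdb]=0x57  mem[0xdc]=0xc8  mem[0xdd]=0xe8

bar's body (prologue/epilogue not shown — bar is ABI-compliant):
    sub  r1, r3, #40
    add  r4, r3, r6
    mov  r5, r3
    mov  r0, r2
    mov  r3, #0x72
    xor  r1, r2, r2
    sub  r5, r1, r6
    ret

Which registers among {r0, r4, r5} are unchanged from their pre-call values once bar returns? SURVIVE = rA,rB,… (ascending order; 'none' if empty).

prologue: push r5 -> mem[0xdd]=0xf9, sp=0xdd
body[0] sub  r1, r3, #40 -> r1=0x4f
body[1] add  r4, r3, r6 -> r4=0x94
body[2] mov  r5, r3 -> r5=0x77
body[3] mov  r0, r2 -> r0=0x82
body[4] mov  r3, #0x72 -> r3=0x72
body[5] xor  r1, r2, r2 -> r1=0x00
body[6] sub  r5, r1, r6 -> r5=0xe3
epilogue: pop r5=0xf9, sp=0xde
r0: caller-saved, written=True
r4: caller-saved, written=True
r5: callee-saved, written=True

SURVIVE = r5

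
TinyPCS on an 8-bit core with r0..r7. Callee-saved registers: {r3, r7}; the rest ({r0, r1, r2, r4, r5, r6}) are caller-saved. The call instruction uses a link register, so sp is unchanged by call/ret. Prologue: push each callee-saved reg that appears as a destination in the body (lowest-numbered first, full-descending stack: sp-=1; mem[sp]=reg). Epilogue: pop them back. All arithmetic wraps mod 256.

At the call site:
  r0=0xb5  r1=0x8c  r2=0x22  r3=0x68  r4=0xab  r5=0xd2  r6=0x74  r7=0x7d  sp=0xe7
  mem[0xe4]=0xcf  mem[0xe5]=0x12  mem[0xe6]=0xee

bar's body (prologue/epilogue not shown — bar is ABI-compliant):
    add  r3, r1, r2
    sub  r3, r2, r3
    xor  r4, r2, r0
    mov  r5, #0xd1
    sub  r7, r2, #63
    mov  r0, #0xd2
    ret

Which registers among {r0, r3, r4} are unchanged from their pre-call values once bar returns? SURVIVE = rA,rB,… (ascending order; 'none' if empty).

prologue: push r3 -> mem[0xe6]=0x68, sp=0xe6
prologue: push r7 -> mem[0xe5]=0x7d, sp=0xe5
body[0] add  r3, r1, r2 -> r3=0xae
body[1] sub  r3, r2, r3 -> r3=0x74
body[2] xor  r4, r2, r0 -> r4=0x97
body[3] mov  r5, #0xd1 -> r5=0xd1
body[4] sub  r7, r2, #63 -> r7=0xe3
body[5] mov  r0, #0xd2 -> r0=0xd2
epilogue: pop r7=0x7d, sp=0xe6
epilogue: pop r3=0x68, sp=0xe7
r0: caller-saved, written=True
r3: callee-saved, written=True
r4: caller-saved, written=True

SURVIVE = r3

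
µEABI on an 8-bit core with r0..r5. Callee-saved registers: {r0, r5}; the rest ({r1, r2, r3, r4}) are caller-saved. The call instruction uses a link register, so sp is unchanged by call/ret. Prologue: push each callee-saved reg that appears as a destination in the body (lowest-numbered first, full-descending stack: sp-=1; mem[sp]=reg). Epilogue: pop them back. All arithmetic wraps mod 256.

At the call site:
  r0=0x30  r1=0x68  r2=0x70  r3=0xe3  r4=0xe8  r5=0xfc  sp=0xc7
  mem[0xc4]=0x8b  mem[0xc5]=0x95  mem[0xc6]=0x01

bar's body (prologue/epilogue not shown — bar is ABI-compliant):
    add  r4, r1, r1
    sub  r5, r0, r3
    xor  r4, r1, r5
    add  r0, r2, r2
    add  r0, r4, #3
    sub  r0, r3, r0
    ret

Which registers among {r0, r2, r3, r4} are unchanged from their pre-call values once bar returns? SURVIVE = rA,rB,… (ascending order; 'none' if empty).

SURVIVE = r0,r2,r3

prologue: push r0 -> mem[0xc6]=0x30, sp=0xc6
prologue: push r5 -> mem[0xc5]=0xfc, sp=0xc5
body[0] add  r4, r1, r1 -> r4=0xd0
body[1] sub  r5, r0, r3 -> r5=0x4d
body[2] xor  r4, r1, r5 -> r4=0x25
body[3] add  r0, r2, r2 -> r0=0xe0
body[4] add  r0, r4, #3 -> r0=0x28
body[5] sub  r0, r3, r0 -> r0=0xbb
epilogue: pop r5=0xfc, sp=0xc6
epilogue: pop r0=0x30, sp=0xc7
r0: callee-saved, written=True
r2: caller-saved, written=False
r3: caller-saved, written=False
r4: caller-saved, written=True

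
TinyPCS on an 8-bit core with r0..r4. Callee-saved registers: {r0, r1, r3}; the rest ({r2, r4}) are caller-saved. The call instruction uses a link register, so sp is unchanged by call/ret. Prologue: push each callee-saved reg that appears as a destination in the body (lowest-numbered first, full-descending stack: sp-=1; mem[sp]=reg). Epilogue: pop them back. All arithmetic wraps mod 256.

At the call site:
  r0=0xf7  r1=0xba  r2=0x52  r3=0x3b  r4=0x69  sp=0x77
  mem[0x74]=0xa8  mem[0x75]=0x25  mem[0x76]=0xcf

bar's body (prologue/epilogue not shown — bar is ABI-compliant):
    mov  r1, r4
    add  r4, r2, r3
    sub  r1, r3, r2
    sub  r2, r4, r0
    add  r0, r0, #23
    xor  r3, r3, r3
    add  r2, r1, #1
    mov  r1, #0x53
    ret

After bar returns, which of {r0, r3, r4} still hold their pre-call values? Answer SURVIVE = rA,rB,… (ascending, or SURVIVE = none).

SURVIVE = r0,r3

prologue: push r0 -> mem[0x76]=0xf7, sp=0x76
prologue: push r1 -> mem[0x75]=0xba, sp=0x75
prologue: push r3 -> mem[0x74]=0x3b, sp=0x74
body[0] mov  r1, r4 -> r1=0x69
body[1] add  r4, r2, r3 -> r4=0x8d
body[2] sub  r1, r3, r2 -> r1=0xe9
body[3] sub  r2, r4, r0 -> r2=0x96
body[4] add  r0, r0, #23 -> r0=0x0e
body[5] xor  r3, r3, r3 -> r3=0x00
body[6] add  r2, r1, #1 -> r2=0xea
body[7] mov  r1, #0x53 -> r1=0x53
epilogue: pop r3=0x3b, sp=0x75
epilogue: pop r1=0xba, sp=0x76
epilogue: pop r0=0xf7, sp=0x77
r0: callee-saved, written=True
r3: callee-saved, written=True
r4: caller-saved, written=True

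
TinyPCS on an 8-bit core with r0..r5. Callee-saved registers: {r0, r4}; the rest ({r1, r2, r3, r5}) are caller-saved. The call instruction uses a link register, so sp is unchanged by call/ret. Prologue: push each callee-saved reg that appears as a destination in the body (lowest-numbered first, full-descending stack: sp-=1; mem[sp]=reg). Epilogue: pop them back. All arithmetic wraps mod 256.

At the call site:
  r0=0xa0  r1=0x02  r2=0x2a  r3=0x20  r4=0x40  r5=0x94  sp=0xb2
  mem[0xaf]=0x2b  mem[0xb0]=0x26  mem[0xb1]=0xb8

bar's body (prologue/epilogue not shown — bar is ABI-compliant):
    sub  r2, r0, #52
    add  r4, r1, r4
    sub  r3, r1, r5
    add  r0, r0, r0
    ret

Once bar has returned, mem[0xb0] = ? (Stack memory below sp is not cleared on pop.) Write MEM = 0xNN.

MEM = 0x40

prologue: push r0 → mem[0xb1]=0xa0, sp=0xb1
prologue: push r4 → mem[0xb0]=0x40, sp=0xb0
body[0] sub  r2, r0, #52 → r2=0x6c
body[1] add  r4, r1, r4 → r4=0x42
body[2] sub  r3, r1, r5 → r3=0x6e
body[3] add  r0, r0, r0 → r0=0x40
epilogue: pop r4=0x40, sp=0xb1
epilogue: pop r0=0xa0, sp=0xb2
prologue pushed ['r0', 'r4'] at ['0xb1', '0xb0']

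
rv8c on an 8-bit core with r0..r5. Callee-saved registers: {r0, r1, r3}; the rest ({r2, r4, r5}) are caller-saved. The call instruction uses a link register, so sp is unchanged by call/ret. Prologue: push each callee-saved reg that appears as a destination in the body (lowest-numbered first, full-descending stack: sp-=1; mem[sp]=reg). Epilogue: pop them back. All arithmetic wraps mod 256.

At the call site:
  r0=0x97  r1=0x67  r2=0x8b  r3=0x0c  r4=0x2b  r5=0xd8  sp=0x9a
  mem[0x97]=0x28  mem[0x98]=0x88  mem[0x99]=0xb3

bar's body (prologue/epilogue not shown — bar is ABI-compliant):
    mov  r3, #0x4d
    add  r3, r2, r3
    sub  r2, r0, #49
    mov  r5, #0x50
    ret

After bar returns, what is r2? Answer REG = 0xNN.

prologue: push r3 → mem[0x99]=0x0c, sp=0x99
body[0] mov  r3, #0x4d → r3=0x4d
body[1] add  r3, r2, r3 → r3=0xd8
body[2] sub  r2, r0, #49 → r2=0x66
body[3] mov  r5, #0x50 → r5=0x50
epilogue: pop r3=0x0c, sp=0x9a
r2 is caller-saved → body value

REG = 0x66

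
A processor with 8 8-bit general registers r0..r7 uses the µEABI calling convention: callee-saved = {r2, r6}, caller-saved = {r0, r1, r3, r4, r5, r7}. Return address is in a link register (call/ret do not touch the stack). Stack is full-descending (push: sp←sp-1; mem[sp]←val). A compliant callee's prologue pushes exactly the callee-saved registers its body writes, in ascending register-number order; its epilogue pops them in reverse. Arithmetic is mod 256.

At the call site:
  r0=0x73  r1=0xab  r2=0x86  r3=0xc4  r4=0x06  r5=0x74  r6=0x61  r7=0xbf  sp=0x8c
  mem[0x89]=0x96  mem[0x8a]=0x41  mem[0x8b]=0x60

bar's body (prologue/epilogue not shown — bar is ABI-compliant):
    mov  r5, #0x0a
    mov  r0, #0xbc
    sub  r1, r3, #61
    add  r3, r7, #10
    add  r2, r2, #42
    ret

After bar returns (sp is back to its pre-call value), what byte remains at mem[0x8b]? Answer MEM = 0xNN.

MEM = 0x86

prologue: push r2 → mem[0x8b]=0x86, sp=0x8b
body[0] mov  r5, #0x0a → r5=0x0a
body[1] mov  r0, #0xbc → r0=0xbc
body[2] sub  r1, r3, #61 → r1=0x87
body[3] add  r3, r7, #10 → r3=0xc9
body[4] add  r2, r2, #42 → r2=0xb0
epilogue: pop r2=0x86, sp=0x8c
prologue pushed ['r2'] at ['0x8b']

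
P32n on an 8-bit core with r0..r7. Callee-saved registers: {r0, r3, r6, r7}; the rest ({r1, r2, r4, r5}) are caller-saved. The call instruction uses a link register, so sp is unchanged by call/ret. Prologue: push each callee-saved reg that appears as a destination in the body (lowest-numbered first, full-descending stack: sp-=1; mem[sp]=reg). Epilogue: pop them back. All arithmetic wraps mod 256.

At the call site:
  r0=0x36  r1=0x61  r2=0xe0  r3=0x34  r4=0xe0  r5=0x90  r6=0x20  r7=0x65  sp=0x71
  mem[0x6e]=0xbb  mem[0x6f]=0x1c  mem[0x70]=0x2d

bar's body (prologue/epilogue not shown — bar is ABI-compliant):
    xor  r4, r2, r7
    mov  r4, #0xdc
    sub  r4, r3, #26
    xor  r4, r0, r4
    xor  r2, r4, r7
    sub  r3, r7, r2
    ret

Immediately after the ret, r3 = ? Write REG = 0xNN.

REG = 0x34

prologue: push r3 → mem[0x70]=0x34, sp=0x70
body[0] xor  r4, r2, r7 → r4=0x85
body[1] mov  r4, #0xdc → r4=0xdc
body[2] sub  r4, r3, #26 → r4=0x1a
body[3] xor  r4, r0, r4 → r4=0x2c
body[4] xor  r2, r4, r7 → r2=0x49
body[5] sub  r3, r7, r2 → r3=0x1c
epilogue: pop r3=0x34, sp=0x71
r3 is callee-saved → restored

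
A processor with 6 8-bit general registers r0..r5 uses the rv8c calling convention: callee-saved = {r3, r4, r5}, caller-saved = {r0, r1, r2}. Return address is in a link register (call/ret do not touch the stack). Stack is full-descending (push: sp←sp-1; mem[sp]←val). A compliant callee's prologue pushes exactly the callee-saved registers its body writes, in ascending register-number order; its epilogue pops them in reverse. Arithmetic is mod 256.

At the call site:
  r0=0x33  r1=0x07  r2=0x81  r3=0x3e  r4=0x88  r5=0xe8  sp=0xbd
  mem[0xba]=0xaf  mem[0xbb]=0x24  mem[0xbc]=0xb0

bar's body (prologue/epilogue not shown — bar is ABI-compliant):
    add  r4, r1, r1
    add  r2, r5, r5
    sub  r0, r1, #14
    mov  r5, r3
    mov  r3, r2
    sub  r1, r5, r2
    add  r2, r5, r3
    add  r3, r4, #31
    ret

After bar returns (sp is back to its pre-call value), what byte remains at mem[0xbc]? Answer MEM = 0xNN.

prologue: push r3 → mem[0xbc]=0x3e, sp=0xbc
prologue: push r4 → mem[0xbb]=0x88, sp=0xbb
prologue: push r5 → mem[0xba]=0xe8, sp=0xba
body[0] add  r4, r1, r1 → r4=0x0e
body[1] add  r2, r5, r5 → r2=0xd0
body[2] sub  r0, r1, #14 → r0=0xf9
body[3] mov  r5, r3 → r5=0x3e
body[4] mov  r3, r2 → r3=0xd0
body[5] sub  r1, r5, r2 → r1=0x6e
body[6] add  r2, r5, r3 → r2=0x0e
body[7] add  r3, r4, #31 → r3=0x2d
epilogue: pop r5=0xe8, sp=0xbb
epilogue: pop r4=0x88, sp=0xbc
epilogue: pop r3=0x3e, sp=0xbd
prologue pushed ['r3', 'r4', 'r5'] at ['0xbc', '0xbb', '0xba']

MEM = 0x3e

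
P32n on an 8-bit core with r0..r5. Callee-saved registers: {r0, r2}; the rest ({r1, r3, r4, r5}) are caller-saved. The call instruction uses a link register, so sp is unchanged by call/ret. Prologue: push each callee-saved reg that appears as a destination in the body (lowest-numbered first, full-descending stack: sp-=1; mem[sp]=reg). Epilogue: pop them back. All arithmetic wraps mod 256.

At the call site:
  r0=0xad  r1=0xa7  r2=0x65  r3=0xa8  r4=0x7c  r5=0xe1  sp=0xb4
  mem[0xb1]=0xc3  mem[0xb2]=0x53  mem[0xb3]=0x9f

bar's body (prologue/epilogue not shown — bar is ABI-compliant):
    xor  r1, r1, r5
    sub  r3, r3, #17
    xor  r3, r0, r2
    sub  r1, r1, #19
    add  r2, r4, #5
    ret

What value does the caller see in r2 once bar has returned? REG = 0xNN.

prologue: push r2 -> mem[0xb3]=0x65, sp=0xb3
body[0] xor  r1, r1, r5 -> r1=0x46
body[1] sub  r3, r3, #17 -> r3=0x97
body[2] xor  r3, r0, r2 -> r3=0xc8
body[3] sub  r1, r1, #19 -> r1=0x33
body[4] add  r2, r4, #5 -> r2=0x81
epilogue: pop r2=0x65, sp=0xb4
r2 is callee-saved -> restored

REG = 0x65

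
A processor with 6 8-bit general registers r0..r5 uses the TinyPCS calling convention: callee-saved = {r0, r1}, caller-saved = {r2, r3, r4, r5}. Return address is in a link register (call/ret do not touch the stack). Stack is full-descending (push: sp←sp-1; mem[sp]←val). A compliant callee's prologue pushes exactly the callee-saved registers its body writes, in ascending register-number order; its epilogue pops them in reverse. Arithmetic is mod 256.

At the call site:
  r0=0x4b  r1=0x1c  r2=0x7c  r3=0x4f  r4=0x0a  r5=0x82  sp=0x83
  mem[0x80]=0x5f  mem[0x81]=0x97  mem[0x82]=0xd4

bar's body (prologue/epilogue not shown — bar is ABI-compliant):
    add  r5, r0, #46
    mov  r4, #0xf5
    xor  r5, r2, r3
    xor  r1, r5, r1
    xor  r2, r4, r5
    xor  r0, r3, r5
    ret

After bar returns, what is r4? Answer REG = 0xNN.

prologue: push r0 → mem[0x82]=0x4b, sp=0x82
prologue: push r1 → mem[0x81]=0x1c, sp=0x81
body[0] add  r5, r0, #46 → r5=0x79
body[1] mov  r4, #0xf5 → r4=0xf5
body[2] xor  r5, r2, r3 → r5=0x33
body[3] xor  r1, r5, r1 → r1=0x2f
body[4] xor  r2, r4, r5 → r2=0xc6
body[5] xor  r0, r3, r5 → r0=0x7c
epilogue: pop r1=0x1c, sp=0x82
epilogue: pop r0=0x4b, sp=0x83
r4 is caller-saved → body value

REG = 0xf5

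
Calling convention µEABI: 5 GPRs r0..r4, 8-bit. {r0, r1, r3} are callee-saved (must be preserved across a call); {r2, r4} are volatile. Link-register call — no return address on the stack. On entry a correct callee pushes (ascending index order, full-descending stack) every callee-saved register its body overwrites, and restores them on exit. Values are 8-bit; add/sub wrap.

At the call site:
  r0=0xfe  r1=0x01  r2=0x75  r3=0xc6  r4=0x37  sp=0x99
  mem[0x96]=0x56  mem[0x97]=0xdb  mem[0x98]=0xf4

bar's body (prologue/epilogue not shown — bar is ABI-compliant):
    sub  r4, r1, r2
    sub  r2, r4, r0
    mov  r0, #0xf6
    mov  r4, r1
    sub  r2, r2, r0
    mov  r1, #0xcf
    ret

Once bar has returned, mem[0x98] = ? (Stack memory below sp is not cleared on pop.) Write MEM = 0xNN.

MEM = 0xfe

prologue: push r0 -> mem[0x98]=0xfe, sp=0x98
prologue: push r1 -> mem[0x97]=0x01, sp=0x97
body[0] sub  r4, r1, r2 -> r4=0x8c
body[1] sub  r2, r4, r0 -> r2=0x8e
body[2] mov  r0, #0xf6 -> r0=0xf6
body[3] mov  r4, r1 -> r4=0x01
body[4] sub  r2, r2, r0 -> r2=0x98
body[5] mov  r1, #0xcf -> r1=0xcf
epilogue: pop r1=0x01, sp=0x98
epilogue: pop r0=0xfe, sp=0x99
prologue pushed ['r0', 'r1'] at ['0x98', '0x97']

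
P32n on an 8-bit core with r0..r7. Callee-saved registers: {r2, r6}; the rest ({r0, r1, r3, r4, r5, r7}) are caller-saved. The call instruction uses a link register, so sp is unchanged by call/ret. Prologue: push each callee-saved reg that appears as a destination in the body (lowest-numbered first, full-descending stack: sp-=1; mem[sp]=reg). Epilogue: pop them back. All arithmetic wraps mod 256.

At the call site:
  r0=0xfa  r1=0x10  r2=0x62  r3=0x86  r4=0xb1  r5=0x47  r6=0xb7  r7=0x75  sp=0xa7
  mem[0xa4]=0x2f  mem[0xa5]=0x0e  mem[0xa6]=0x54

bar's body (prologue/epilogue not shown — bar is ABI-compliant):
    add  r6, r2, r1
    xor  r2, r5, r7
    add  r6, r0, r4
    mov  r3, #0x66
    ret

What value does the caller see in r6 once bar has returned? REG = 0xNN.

REG = 0xb7

prologue: push r2 -> mem[0xa6]=0x62, sp=0xa6
prologue: push r6 -> mem[0xa5]=0xb7, sp=0xa5
body[0] add  r6, r2, r1 -> r6=0x72
body[1] xor  r2, r5, r7 -> r2=0x32
body[2] add  r6, r0, r4 -> r6=0xab
body[3] mov  r3, #0x66 -> r3=0x66
epilogue: pop r6=0xb7, sp=0xa6
epilogue: pop r2=0x62, sp=0xa7
r6 is callee-saved -> restored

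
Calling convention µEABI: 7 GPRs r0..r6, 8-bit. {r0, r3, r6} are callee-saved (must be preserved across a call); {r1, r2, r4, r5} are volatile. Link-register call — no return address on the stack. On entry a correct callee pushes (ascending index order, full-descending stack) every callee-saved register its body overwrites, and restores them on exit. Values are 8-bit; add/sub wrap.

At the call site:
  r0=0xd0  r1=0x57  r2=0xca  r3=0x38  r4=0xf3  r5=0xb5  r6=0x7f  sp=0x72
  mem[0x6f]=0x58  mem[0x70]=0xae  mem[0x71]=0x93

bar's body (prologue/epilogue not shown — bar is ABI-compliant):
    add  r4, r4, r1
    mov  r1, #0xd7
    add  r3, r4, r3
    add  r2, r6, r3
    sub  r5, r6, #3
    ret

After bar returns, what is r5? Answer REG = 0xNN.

REG = 0x7c

prologue: push r3 → mem[0x71]=0x38, sp=0x71
body[0] add  r4, r4, r1 → r4=0x4a
body[1] mov  r1, #0xd7 → r1=0xd7
body[2] add  r3, r4, r3 → r3=0x82
body[3] add  r2, r6, r3 → r2=0x01
body[4] sub  r5, r6, #3 → r5=0x7c
epilogue: pop r3=0x38, sp=0x72
r5 is caller-saved → body value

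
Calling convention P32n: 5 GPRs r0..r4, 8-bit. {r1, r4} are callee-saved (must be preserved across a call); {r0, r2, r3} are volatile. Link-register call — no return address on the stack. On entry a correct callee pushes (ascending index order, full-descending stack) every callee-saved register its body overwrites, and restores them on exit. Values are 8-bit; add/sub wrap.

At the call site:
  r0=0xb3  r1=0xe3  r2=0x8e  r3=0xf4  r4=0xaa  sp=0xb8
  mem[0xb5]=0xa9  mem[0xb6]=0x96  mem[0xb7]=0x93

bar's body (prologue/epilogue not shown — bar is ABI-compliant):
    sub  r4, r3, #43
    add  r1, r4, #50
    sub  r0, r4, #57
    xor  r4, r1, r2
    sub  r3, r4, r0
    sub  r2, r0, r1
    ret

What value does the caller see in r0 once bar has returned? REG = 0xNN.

prologue: push r1 -> mem[0xb7]=0xe3, sp=0xb7
prologue: push r4 -> mem[0xb6]=0xaa, sp=0xb6
body[0] sub  r4, r3, #43 -> r4=0xc9
body[1] add  r1, r4, #50 -> r1=0xfb
body[2] sub  r0, r4, #57 -> r0=0x90
body[3] xor  r4, r1, r2 -> r4=0x75
body[4] sub  r3, r4, r0 -> r3=0xe5
body[5] sub  r2, r0, r1 -> r2=0x95
epilogue: pop r4=0xaa, sp=0xb7
epilogue: pop r1=0xe3, sp=0xb8
r0 is caller-saved -> body value

REG = 0x90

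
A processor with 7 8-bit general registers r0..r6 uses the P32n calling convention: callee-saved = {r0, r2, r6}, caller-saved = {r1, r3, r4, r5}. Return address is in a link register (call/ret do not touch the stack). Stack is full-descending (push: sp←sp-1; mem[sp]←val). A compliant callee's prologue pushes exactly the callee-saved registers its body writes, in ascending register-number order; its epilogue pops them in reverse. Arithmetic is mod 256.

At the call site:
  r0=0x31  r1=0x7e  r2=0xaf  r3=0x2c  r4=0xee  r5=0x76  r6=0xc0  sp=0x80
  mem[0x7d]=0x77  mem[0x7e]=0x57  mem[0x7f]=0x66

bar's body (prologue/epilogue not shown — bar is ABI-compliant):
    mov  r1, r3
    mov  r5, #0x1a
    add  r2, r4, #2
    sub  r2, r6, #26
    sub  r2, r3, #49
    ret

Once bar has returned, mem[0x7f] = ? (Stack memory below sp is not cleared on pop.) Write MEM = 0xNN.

MEM = 0xaf

prologue: push r2 → mem[0x7f]=0xaf, sp=0x7f
body[0] mov  r1, r3 → r1=0x2c
body[1] mov  r5, #0x1a → r5=0x1a
body[2] add  r2, r4, #2 → r2=0xf0
body[3] sub  r2, r6, #26 → r2=0xa6
body[4] sub  r2, r3, #49 → r2=0xfb
epilogue: pop r2=0xaf, sp=0x80
prologue pushed ['r2'] at ['0x7f']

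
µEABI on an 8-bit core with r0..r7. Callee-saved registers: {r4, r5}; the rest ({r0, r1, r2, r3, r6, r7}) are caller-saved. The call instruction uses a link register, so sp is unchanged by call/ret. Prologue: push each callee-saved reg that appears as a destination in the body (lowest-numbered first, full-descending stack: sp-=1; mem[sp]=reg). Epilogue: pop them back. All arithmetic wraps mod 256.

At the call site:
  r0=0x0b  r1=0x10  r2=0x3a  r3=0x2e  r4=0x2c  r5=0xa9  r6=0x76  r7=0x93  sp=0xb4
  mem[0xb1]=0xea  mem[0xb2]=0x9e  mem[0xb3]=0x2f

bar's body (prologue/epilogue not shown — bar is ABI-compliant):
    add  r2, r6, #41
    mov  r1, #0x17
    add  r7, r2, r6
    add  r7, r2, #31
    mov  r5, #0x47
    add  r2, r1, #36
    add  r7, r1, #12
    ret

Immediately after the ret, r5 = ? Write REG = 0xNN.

REG = 0xa9

prologue: push r5 → mem[0xb3]=0xa9, sp=0xb3
body[0] add  r2, r6, #41 → r2=0x9f
body[1] mov  r1, #0x17 → r1=0x17
body[2] add  r7, r2, r6 → r7=0x15
body[3] add  r7, r2, #31 → r7=0xbe
body[4] mov  r5, #0x47 → r5=0x47
body[5] add  r2, r1, #36 → r2=0x3b
body[6] add  r7, r1, #12 → r7=0x23
epilogue: pop r5=0xa9, sp=0xb4
r5 is callee-saved → restored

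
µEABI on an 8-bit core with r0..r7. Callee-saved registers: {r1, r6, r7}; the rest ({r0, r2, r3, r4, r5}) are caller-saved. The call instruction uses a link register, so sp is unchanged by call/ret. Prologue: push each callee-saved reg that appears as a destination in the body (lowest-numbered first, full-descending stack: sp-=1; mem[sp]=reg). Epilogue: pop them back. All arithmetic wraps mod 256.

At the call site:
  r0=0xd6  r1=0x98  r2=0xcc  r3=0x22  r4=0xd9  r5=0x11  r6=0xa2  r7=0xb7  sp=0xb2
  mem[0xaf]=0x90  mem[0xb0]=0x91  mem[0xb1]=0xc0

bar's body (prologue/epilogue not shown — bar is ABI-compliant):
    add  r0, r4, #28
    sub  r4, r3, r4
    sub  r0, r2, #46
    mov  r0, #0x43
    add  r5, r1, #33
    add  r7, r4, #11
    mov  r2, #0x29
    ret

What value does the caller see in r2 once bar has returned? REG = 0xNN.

REG = 0x29

prologue: push r7 → mem[0xb1]=0xb7, sp=0xb1
body[0] add  r0, r4, #28 → r0=0xf5
body[1] sub  r4, r3, r4 → r4=0x49
body[2] sub  r0, r2, #46 → r0=0x9e
body[3] mov  r0, #0x43 → r0=0x43
body[4] add  r5, r1, #33 → r5=0xb9
body[5] add  r7, r4, #11 → r7=0x54
body[6] mov  r2, #0x29 → r2=0x29
epilogue: pop r7=0xb7, sp=0xb2
r2 is caller-saved → body value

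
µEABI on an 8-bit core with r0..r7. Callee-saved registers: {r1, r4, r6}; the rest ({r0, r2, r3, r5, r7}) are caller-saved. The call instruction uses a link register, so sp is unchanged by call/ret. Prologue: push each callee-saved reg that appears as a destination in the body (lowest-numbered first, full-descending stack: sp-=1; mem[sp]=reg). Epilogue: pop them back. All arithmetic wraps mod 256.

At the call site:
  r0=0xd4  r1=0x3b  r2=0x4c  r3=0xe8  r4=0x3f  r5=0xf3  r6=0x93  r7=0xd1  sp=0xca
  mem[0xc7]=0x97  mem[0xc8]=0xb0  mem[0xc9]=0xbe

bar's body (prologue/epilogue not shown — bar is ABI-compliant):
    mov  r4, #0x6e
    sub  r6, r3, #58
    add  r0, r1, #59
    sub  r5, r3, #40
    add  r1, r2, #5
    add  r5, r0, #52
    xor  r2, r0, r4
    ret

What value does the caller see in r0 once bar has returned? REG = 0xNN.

prologue: push r1 → mem[0xc9]=0x3b, sp=0xc9
prologue: push r4 → mem[0xc8]=0x3f, sp=0xc8
prologue: push r6 → mem[0xc7]=0x93, sp=0xc7
body[0] mov  r4, #0x6e → r4=0x6e
body[1] sub  r6, r3, #58 → r6=0xae
body[2] add  r0, r1, #59 → r0=0x76
body[3] sub  r5, r3, #40 → r5=0xc0
body[4] add  r1, r2, #5 → r1=0x51
body[5] add  r5, r0, #52 → r5=0xaa
body[6] xor  r2, r0, r4 → r2=0x18
epilogue: pop r6=0x93, sp=0xc8
epilogue: pop r4=0x3f, sp=0xc9
epilogue: pop r1=0x3b, sp=0xca
r0 is caller-saved → body value

REG = 0x76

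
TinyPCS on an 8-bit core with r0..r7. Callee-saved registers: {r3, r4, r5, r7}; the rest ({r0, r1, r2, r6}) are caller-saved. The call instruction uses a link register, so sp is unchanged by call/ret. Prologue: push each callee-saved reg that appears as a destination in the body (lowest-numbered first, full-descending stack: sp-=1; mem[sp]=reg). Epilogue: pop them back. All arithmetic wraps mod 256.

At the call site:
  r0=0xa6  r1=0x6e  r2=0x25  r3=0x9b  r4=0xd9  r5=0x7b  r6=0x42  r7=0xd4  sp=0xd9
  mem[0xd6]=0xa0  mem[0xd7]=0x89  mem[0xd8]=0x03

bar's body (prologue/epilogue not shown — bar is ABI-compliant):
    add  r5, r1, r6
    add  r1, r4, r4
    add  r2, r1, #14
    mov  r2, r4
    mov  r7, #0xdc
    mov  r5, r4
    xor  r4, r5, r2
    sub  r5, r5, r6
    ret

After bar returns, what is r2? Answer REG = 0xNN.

prologue: push r4 -> mem[0xd8]=0xd9, sp=0xd8
prologue: push r5 -> mem[0xd7]=0x7b, sp=0xd7
prologue: push r7 -> mem[0xd6]=0xd4, sp=0xd6
body[0] add  r5, r1, r6 -> r5=0xb0
body[1] add  r1, r4, r4 -> r1=0xb2
body[2] add  r2, r1, #14 -> r2=0xc0
body[3] mov  r2, r4 -> r2=0xd9
body[4] mov  r7, #0xdc -> r7=0xdc
body[5] mov  r5, r4 -> r5=0xd9
body[6] xor  r4, r5, r2 -> r4=0x00
body[7] sub  r5, r5, r6 -> r5=0x97
epilogue: pop r7=0xd4, sp=0xd7
epilogue: pop r5=0x7b, sp=0xd8
epilogue: pop r4=0xd9, sp=0xd9
r2 is caller-saved -> body value

REG = 0xd9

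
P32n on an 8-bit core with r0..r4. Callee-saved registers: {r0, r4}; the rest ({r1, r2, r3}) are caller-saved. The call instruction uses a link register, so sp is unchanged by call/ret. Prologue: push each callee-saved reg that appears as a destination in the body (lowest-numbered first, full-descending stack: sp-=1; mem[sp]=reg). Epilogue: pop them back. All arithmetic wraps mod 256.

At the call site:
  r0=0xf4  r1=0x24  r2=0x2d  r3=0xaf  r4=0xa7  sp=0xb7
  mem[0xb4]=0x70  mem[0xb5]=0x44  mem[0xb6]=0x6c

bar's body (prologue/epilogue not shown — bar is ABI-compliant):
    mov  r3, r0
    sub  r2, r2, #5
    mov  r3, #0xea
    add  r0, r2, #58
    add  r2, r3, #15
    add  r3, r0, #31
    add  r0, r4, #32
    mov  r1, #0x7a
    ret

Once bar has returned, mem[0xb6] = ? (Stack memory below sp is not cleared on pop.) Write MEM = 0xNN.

MEM = 0xf4

prologue: push r0 → mem[0xb6]=0xf4, sp=0xb6
body[0] mov  r3, r0 → r3=0xf4
body[1] sub  r2, r2, #5 → r2=0x28
body[2] mov  r3, #0xea → r3=0xea
body[3] add  r0, r2, #58 → r0=0x62
body[4] add  r2, r3, #15 → r2=0xf9
body[5] add  r3, r0, #31 → r3=0x81
body[6] add  r0, r4, #32 → r0=0xc7
body[7] mov  r1, #0x7a → r1=0x7a
epilogue: pop r0=0xf4, sp=0xb7
prologue pushed ['r0'] at ['0xb6']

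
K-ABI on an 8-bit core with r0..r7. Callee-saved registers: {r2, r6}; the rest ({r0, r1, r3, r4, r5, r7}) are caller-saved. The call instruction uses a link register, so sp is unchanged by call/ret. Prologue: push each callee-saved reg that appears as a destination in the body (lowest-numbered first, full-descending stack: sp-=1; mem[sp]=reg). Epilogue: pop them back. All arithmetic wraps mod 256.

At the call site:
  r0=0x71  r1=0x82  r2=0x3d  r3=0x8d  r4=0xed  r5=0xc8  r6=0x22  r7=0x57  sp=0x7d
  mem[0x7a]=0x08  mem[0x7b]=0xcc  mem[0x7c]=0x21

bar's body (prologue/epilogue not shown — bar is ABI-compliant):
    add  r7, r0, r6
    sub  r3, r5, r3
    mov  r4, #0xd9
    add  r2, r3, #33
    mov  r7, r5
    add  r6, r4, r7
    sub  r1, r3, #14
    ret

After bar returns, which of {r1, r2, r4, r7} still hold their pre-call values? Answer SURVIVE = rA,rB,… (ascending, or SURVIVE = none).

prologue: push r2 -> mem[0x7c]=0x3d, sp=0x7c
prologue: push r6 -> mem[0x7b]=0x22, sp=0x7b
body[0] add  r7, r0, r6 -> r7=0x93
body[1] sub  r3, r5, r3 -> r3=0x3b
body[2] mov  r4, #0xd9 -> r4=0xd9
body[3] add  r2, r3, #33 -> r2=0x5c
body[4] mov  r7, r5 -> r7=0xc8
body[5] add  r6, r4, r7 -> r6=0xa1
body[6] sub  r1, r3, #14 -> r1=0x2d
epilogue: pop r6=0x22, sp=0x7c
epilogue: pop r2=0x3d, sp=0x7d
r1: caller-saved, written=True
r2: callee-saved, written=True
r4: caller-saved, written=True
r7: caller-saved, written=True

SURVIVE = r2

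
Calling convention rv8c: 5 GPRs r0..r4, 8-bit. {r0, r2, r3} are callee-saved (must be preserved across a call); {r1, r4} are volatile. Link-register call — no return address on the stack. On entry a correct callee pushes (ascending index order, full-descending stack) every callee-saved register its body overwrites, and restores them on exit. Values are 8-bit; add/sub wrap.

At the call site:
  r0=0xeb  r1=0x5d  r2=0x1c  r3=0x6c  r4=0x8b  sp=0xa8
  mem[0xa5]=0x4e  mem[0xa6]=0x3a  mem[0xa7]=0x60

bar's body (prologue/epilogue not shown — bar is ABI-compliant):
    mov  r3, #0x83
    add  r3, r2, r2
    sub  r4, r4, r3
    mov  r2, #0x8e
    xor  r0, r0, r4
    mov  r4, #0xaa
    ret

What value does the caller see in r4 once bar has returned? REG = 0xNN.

prologue: push r0 -> mem[0xa7]=0xeb, sp=0xa7
prologue: push r2 -> mem[0xa6]=0x1c, sp=0xa6
prologue: push r3 -> mem[0xa5]=0x6c, sp=0xa5
body[0] mov  r3, #0x83 -> r3=0x83
body[1] add  r3, r2, r2 -> r3=0x38
body[2] sub  r4, r4, r3 -> r4=0x53
body[3] mov  r2, #0x8e -> r2=0x8e
body[4] xor  r0, r0, r4 -> r0=0xb8
body[5] mov  r4, #0xaa -> r4=0xaa
epilogue: pop r3=0x6c, sp=0xa6
epilogue: pop r2=0x1c, sp=0xa7
epilogue: pop r0=0xeb, sp=0xa8
r4 is caller-saved -> body value

REG = 0xaa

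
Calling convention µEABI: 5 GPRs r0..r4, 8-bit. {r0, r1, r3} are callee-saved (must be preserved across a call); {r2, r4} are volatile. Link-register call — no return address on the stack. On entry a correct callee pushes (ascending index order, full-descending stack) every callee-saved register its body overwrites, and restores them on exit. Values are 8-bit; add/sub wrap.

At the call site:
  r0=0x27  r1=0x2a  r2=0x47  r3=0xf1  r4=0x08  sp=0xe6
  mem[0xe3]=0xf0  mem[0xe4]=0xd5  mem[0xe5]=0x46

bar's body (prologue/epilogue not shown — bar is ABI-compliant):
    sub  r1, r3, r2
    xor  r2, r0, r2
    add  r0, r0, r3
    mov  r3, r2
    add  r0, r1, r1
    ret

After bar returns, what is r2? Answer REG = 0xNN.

REG = 0x60

prologue: push r0 → mem[0xe5]=0x27, sp=0xe5
prologue: push r1 → mem[0xe4]=0x2a, sp=0xe4
prologue: push r3 → mem[0xe3]=0xf1, sp=0xe3
body[0] sub  r1, r3, r2 → r1=0xaa
body[1] xor  r2, r0, r2 → r2=0x60
body[2] add  r0, r0, r3 → r0=0x18
body[3] mov  r3, r2 → r3=0x60
body[4] add  r0, r1, r1 → r0=0x54
epilogue: pop r3=0xf1, sp=0xe4
epilogue: pop r1=0x2a, sp=0xe5
epilogue: pop r0=0x27, sp=0xe6
r2 is caller-saved → body value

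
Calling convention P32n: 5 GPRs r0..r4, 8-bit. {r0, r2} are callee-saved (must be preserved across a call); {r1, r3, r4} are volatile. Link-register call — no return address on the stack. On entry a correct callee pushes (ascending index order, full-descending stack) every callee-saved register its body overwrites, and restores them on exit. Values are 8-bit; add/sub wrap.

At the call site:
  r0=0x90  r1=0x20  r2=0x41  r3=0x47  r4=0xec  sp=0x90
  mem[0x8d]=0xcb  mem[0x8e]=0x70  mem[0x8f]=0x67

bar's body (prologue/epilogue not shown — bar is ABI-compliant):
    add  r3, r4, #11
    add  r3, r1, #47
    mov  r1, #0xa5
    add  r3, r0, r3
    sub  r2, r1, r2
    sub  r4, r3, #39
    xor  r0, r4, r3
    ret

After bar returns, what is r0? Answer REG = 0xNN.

REG = 0x90

prologue: push r0 → mem[0x8f]=0x90, sp=0x8f
prologue: push r2 → mem[0x8e]=0x41, sp=0x8e
body[0] add  r3, r4, #11 → r3=0xf7
body[1] add  r3, r1, #47 → r3=0x4f
body[2] mov  r1, #0xa5 → r1=0xa5
body[3] add  r3, r0, r3 → r3=0xdf
body[4] sub  r2, r1, r2 → r2=0x64
body[5] sub  r4, r3, #39 → r4=0xb8
body[6] xor  r0, r4, r3 → r0=0x67
epilogue: pop r2=0x41, sp=0x8f
epilogue: pop r0=0x90, sp=0x90
r0 is callee-saved → restored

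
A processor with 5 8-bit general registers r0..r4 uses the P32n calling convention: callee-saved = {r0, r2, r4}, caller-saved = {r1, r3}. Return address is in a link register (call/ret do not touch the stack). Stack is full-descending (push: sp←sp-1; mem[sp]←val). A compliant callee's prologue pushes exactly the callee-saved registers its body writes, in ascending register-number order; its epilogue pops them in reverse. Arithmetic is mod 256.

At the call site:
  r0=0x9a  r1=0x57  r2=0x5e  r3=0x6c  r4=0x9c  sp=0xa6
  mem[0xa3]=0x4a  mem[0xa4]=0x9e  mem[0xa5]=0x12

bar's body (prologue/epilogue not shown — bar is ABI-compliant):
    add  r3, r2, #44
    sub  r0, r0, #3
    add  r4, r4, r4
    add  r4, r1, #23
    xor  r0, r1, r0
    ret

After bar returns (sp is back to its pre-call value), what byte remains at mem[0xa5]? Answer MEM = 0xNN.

MEM = 0x9a

prologue: push r0 → mem[0xa5]=0x9a, sp=0xa5
prologue: push r4 → mem[0xa4]=0x9c, sp=0xa4
body[0] add  r3, r2, #44 → r3=0x8a
body[1] sub  r0, r0, #3 → r0=0x97
body[2] add  r4, r4, r4 → r4=0x38
body[3] add  r4, r1, #23 → r4=0x6e
body[4] xor  r0, r1, r0 → r0=0xc0
epilogue: pop r4=0x9c, sp=0xa5
epilogue: pop r0=0x9a, sp=0xa6
prologue pushed ['r0', 'r4'] at ['0xa5', '0xa4']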